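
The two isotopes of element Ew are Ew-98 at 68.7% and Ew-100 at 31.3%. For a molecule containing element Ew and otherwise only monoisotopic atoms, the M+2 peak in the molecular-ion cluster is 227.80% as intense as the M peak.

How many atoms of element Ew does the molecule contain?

The M+2/M ratio from n Ew atoms is n · q/p = n · 0.313/0.687.
n = 2.2780 × 0.687/0.313 = 5.00 ≈ 5

5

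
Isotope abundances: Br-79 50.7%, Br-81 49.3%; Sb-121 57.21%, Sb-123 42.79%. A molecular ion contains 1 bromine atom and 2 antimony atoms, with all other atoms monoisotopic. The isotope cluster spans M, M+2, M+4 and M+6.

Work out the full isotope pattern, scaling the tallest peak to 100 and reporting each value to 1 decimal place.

40.5 : 100.0 : 81.6 : 22.0

Bromine pattern (n=1): 0.5070 : 0.4930
Antimony pattern (n=2): 0.32729841 : 0.48960318 : 0.18309841
Convolve the two distributions (both contribute in 2-u steps):
  M: 0.5070×0.32729841 = 0.165940
  M+2: 0.5070×0.48960318 + 0.4930×0.32729841 = 0.409587
  M+4: 0.5070×0.18309841 + 0.4930×0.48960318 = 0.334205
  M+6: 0.4930×0.18309841 = 0.090268
Scale to base peak (0.409587) = 100: 40.5 : 100.0 : 81.6 : 22.0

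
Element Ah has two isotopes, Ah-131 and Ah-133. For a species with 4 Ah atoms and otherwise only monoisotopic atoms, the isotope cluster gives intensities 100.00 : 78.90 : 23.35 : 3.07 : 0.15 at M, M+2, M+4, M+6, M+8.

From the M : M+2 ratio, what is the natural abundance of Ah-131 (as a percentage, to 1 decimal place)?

Write p for the Ah-131 fraction. I(M+2)/I(M) = [C(4,1)·p^3·(1−p)] / p^4 = 4·(1−p)/p = 78.90/100.00 = 0.7890
(1−p)/p = 0.7890/4 = 0.1973  ⇒  p = 1/(1 + 0.1973) = 0.8352
Ah-131: 83.5%, Ah-133: 16.5%.

83.5%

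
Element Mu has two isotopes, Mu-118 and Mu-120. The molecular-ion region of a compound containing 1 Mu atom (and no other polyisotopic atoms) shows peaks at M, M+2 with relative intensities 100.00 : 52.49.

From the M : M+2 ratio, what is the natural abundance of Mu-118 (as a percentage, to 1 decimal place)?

65.6%

Let p = fractional abundance of Mu-118. I(M+2)/I(M) = [C(1,1)·p^0·(1−p)] / p^1 = 1·(1−p)/p = 52.49/100.00 = 0.5249
(1−p)/p = 0.5249/1 = 0.5249  ⇒  p = 1/(1 + 0.5249) = 0.6558
Mu-118: 65.6%, Mu-120: 34.4%.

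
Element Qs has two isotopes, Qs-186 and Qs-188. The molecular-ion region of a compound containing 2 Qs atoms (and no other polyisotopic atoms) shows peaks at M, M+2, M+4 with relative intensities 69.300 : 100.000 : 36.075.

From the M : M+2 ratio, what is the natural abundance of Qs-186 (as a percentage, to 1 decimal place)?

Write p for the Qs-186 fraction. I(M+2)/I(M) = [C(2,1)·p^1·(1−p)] / p^2 = 2·(1−p)/p = 100.000/69.300 = 1.4430
(1−p)/p = 1.4430/2 = 0.7215  ⇒  p = 1/(1 + 0.7215) = 0.5809
Qs-186: 58.1%, Qs-188: 41.9%.

58.1%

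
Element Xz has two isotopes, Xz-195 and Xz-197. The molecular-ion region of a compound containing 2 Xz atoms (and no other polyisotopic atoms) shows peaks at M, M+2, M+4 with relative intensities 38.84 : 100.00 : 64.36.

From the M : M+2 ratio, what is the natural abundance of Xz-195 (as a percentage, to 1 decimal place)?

Let p = fractional abundance of Xz-195. I(M+2)/I(M) = [C(2,1)·p^1·(1−p)] / p^2 = 2·(1−p)/p = 100.00/38.84 = 2.5747
(1−p)/p = 2.5747/2 = 1.2873  ⇒  p = 1/(1 + 1.2873) = 0.4372
Xz-195: 43.7%, Xz-197: 56.3%.

43.7%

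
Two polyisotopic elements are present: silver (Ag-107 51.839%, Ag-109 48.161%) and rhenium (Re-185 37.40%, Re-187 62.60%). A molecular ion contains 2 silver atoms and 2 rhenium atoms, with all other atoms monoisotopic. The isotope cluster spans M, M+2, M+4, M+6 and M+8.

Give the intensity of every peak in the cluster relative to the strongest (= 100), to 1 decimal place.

10.1 : 52.7 : 100.0 : 81.9 : 24.5

Silver pattern (n=2): 0.26872819 : 0.49932362 : 0.23194819
Rhenium pattern (n=2): 0.139876 : 0.468248 : 0.391876
Convolve the two distributions (both contribute in 2-u steps):
  M: 0.26872819×0.139876 = 0.037589
  M+2: 0.26872819×0.468248 + 0.49932362×0.139876 = 0.195675
  M+4: 0.26872819×0.391876 + 0.49932362×0.468248 + 0.23194819×0.139876 = 0.371559
  M+6: 0.49932362×0.391876 + 0.23194819×0.468248 = 0.304282
  M+8: 0.23194819×0.391876 = 0.090895
Scale to base peak (0.371559) = 100: 10.1 : 52.7 : 100.0 : 81.9 : 24.5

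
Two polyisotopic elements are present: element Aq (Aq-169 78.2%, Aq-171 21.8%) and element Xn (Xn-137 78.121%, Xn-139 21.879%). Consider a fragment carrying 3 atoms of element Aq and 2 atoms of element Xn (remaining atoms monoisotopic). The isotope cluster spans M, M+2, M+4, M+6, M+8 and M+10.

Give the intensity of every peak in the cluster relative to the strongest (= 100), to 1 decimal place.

Element Aq pattern (n=3): 0.47821177 : 0.3999367 : 0.1114913 : 0.01036023
Element Xn pattern (n=2): 0.61028906 : 0.34184187 : 0.04786906
Convolve the two distributions (both contribute in 2-u steps):
  M: 0.47821177×0.61028906 = 0.291847
  M+2: 0.47821177×0.34184187 + 0.3999367×0.61028906 = 0.407550
  M+4: 0.47821177×0.04786906 + 0.3999367×0.34184187 + 0.1114913×0.61028906 = 0.227649
  M+6: 0.3999367×0.04786906 + 0.1114913×0.34184187 + 0.01036023×0.61028906 = 0.063580
  M+8: 0.1114913×0.04786906 + 0.01036023×0.34184187 = 0.008879
  M+10: 0.01036023×0.04786906 = 0.000496
Scale to base peak (0.407550) = 100: 71.6 : 100.0 : 55.9 : 15.6 : 2.2 : 0.1

71.6 : 100.0 : 55.9 : 15.6 : 2.2 : 0.1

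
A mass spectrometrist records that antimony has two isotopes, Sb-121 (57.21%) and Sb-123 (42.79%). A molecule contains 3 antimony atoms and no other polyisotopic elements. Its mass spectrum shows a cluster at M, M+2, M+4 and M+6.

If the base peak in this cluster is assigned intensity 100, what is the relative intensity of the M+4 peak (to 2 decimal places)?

74.79

(0.5721 + 0.4279)^3 gives M 0.1872, M+2 0.4202, M+4 0.3143, M+6 0.0783; the largest is M+2.
P(M+2) = C(3,1) × 0.5721^2 × 0.4279^1 = 3 × 0.32729841 × 0.4279 = 0.420153 (base)
P(M+4) = C(3,2) × 0.5721^1 × 0.4279^2 = 3 × 0.5721 × 0.18309841 = 0.314252
Relative intensity = 0.314252 / 0.420153 × 100 = 74.79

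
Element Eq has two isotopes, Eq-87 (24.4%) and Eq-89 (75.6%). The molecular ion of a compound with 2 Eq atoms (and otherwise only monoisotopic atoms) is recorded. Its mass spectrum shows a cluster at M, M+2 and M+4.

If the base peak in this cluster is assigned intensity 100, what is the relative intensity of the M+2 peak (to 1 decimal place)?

64.6

Term probabilities: M 0.0595, M+2 0.3689, M+4 0.5715. Base peak = M+4.
P(M+4) = C(2,2) × 0.244^0 × 0.756^2 = 1 × 1.0000 × 0.571536 = 0.571536 (base)
P(M+2) = C(2,1) × 0.244^1 × 0.756^1 = 2 × 0.2440 × 0.7560 = 0.368928
Relative intensity = 0.368928 / 0.571536 × 100 = 64.6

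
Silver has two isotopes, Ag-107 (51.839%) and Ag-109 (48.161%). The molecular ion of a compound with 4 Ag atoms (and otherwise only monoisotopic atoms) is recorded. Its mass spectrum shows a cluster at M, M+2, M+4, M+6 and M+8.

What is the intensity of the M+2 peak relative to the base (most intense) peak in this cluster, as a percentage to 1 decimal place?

(0.51839 + 0.48161)^4 gives M 0.0722, M+2 0.2684, M+4 0.3740, M+6 0.2316, M+8 0.0538; the largest is M+4.
P(M+4) = C(4,2) × 0.51839^2 × 0.48161^2 = 6 × 0.26872819 × 0.23194819 = 0.373986 (base)
P(M+2) = C(4,1) × 0.51839^3 × 0.48161^1 = 4 × 0.13930601 × 0.48161 = 0.268365
Relative intensity = 0.268365 / 0.373986 × 100 = 71.8

71.8%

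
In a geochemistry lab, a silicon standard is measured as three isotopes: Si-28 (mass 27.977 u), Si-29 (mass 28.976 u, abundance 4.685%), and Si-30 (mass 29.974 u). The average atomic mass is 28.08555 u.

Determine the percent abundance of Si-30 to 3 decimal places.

Let x and y be the fractions of Si-28 and Si-30. Then x + y = 1 − 0.04685 = 0.95315 and 27.977x + 29.974y = 28.08555 − 0.04685×28.976 = 26.7280244.
Substituting: 27.977x + 29.974(0.95315 − x) = 26.7280244
(27.977 − 29.974)x = -1.8416937  ⇒  x = 0.92223, y = 0.03092
Si-28: 92.223%, Si-30: 3.092%.

3.092%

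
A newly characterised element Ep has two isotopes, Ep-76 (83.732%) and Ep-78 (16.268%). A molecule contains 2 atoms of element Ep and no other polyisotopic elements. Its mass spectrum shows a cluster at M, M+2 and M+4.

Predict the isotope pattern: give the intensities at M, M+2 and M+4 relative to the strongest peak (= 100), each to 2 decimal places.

Expanding (0.83732 + 0.16268)^2:
P(M) = 0.83732^2 = 0.701105
P(M+2) = 2 × 0.83732^1 × 0.16268^1 = 0.272430
P(M+4) = 0.16268^2 = 0.026465
The M peak is largest (0.701105); scaling to 100 gives 100.00 : 38.86 : 3.77.

100.00 : 38.86 : 3.77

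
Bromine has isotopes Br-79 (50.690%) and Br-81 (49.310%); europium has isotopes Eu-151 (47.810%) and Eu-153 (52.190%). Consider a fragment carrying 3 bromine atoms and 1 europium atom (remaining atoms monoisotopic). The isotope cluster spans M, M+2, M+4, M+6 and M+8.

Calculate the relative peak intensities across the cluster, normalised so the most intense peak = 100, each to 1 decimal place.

16.6 : 66.6 : 100.0 : 66.7 : 16.7

Bromine pattern (n=3): 0.13024674 : 0.3801026 : 0.36975457 : 0.11989609
Europium pattern (n=1): 0.4781 : 0.5219
Convolve the two distributions (both contribute in 2-u steps):
  M: 0.13024674×0.4781 = 0.062271
  M+2: 0.13024674×0.5219 + 0.3801026×0.4781 = 0.249703
  M+4: 0.3801026×0.5219 + 0.36975457×0.4781 = 0.375155
  M+6: 0.36975457×0.5219 + 0.11989609×0.4781 = 0.250297
  M+8: 0.11989609×0.5219 = 0.062574
Scale to base peak (0.375155) = 100: 16.6 : 66.6 : 100.0 : 66.7 : 16.7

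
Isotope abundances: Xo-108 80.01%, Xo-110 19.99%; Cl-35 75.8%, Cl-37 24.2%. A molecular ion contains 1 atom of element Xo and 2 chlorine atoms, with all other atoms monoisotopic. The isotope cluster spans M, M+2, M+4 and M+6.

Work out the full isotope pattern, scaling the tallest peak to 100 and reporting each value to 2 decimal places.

Element Xo pattern (n=1): 0.8001 : 0.1999
Chlorine pattern (n=2): 0.574564 : 0.366872 : 0.058564
Convolve the two distributions (both contribute in 2-u steps):
  M: 0.8001×0.574564 = 0.459709
  M+2: 0.8001×0.366872 + 0.1999×0.574564 = 0.408390
  M+4: 0.8001×0.058564 + 0.1999×0.366872 = 0.120195
  M+6: 0.1999×0.058564 = 0.011707
Scale to base peak (0.459709) = 100: 100.00 : 88.84 : 26.15 : 2.55

100.00 : 88.84 : 26.15 : 2.55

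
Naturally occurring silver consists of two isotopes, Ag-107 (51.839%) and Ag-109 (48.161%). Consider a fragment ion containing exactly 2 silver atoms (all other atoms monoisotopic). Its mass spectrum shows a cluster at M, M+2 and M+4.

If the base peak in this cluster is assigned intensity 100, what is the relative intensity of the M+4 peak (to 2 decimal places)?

46.45

(0.51839 + 0.48161)^2 gives M 0.2687, M+2 0.4993, M+4 0.2319; the largest is M+2.
P(M+2) = C(2,1) × 0.51839^1 × 0.48161^1 = 2 × 0.51839 × 0.48161 = 0.499324 (base)
P(M+4) = C(2,2) × 0.51839^0 × 0.48161^2 = 1 × 1.0000 × 0.23194819 = 0.231948
Relative intensity = 0.231948 / 0.499324 × 100 = 46.45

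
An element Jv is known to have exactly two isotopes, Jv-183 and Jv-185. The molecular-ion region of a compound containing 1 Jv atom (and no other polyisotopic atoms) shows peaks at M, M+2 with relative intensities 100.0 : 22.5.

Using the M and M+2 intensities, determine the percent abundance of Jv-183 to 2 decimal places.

81.63%

Write p for the Jv-183 fraction. I(M+2)/I(M) = [C(1,1)·p^0·(1−p)] / p^1 = 1·(1−p)/p = 22.5/100.0 = 0.2250
(1−p)/p = 0.2250/1 = 0.2250  ⇒  p = 1/(1 + 0.2250) = 0.8163
Jv-183: 81.63%, Jv-185: 18.37%.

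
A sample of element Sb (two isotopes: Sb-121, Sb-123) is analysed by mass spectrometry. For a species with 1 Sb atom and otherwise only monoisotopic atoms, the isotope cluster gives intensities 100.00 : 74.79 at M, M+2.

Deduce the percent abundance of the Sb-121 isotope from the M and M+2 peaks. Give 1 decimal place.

Write p for the Sb-121 fraction. I(M+2)/I(M) = [C(1,1)·p^0·(1−p)] / p^1 = 1·(1−p)/p = 74.79/100.00 = 0.7479
(1−p)/p = 0.7479/1 = 0.7479  ⇒  p = 1/(1 + 0.7479) = 0.5721
Sb-121: 57.2%, Sb-123: 42.8%.

57.2%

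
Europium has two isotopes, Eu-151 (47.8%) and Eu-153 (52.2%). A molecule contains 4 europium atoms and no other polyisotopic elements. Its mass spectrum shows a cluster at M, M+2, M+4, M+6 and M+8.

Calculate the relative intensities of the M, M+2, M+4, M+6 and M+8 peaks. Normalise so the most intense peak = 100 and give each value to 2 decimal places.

13.98 : 61.05 : 100.00 : 72.80 : 19.88

Expanding (0.478 + 0.522)^4:
P(M) = 0.478^4 = 0.052205
P(M+2) = 4 × 0.478^3 × 0.522^1 = 0.228042
P(M+4) = 6 × 0.478^2 × 0.522^2 = 0.373549
P(M+6) = 4 × 0.478^1 × 0.522^3 = 0.271956
P(M+8) = 0.522^4 = 0.074248
The M+4 peak is largest (0.373549); scaling to 100 gives 13.98 : 61.05 : 100.00 : 72.80 : 19.88.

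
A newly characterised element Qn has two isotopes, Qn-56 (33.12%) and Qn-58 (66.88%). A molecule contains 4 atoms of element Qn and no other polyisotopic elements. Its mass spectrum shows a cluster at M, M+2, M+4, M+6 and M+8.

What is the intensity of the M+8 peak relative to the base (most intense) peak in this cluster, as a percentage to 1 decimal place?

Binomial terms of (0.3312 + 0.6688)^4: M 0.0120, M+2 0.0972, M+4 0.2944, M+6 0.3963, M+8 0.2001 → M+6 is the base peak.
P(M+6) = C(4,3) × 0.3312^1 × 0.6688^3 = 4 × 0.3312 × 0.29914985 = 0.396314 (base)
P(M+8) = C(4,4) × 0.3312^0 × 0.6688^4 = 1 × 1.0000 × 0.20007142 = 0.200071
Relative intensity = 0.200071 / 0.396314 × 100 = 50.5

50.5%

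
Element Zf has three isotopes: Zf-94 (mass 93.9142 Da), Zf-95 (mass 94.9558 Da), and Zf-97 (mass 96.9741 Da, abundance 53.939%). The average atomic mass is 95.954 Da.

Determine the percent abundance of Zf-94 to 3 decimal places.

8.684%

The remaining 46.061% is split between Zf-94 (fraction x) and Zf-95 (fraction 0.46061 − x).
Substituting: 93.9142x + 94.9558(0.46061 − x) = 43.647140201
(93.9142 − 94.9558)x = -0.090450837  ⇒  x = 0.08684, y = 0.37377
Zf-94: 8.684%, Zf-95: 37.377%.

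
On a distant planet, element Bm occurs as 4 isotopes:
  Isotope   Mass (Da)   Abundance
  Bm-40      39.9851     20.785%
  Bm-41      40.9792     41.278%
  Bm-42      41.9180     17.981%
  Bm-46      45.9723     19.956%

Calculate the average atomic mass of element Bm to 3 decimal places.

Ar = Σ fᵢ·mᵢ = 0.20785 × 39.9851 + 0.41278 × 40.9792 + 0.17981 × 41.9180 + 0.19956 × 45.9723
= 8.31090 + 16.91539 + 7.53728 + 9.17423 = 41.93780 Da

41.938 Da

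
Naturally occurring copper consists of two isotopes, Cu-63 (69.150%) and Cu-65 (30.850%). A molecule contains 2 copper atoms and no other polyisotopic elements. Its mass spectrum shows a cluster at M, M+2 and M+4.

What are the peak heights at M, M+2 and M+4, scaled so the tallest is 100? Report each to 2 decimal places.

Expanding (0.69150 + 0.30850)^2:
P(M) = 0.69150^2 = 0.478172
P(M+2) = 2 × 0.69150^1 × 0.30850^1 = 0.426656
P(M+4) = 0.30850^2 = 0.095172
The M peak is largest (0.478172); scaling to 100 gives 100.00 : 89.23 : 19.90.

100.00 : 89.23 : 19.90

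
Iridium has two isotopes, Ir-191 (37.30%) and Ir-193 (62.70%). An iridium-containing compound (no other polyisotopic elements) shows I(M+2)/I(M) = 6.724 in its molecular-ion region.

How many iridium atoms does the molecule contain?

For n independent Ir atoms, I(M+2)/I(M) = n · (abundance Ir-193) / (abundance Ir-191) = n · 0.6270/0.3730.
n = 6.724 × 0.3730/0.6270 = 4.00 ≈ 4

4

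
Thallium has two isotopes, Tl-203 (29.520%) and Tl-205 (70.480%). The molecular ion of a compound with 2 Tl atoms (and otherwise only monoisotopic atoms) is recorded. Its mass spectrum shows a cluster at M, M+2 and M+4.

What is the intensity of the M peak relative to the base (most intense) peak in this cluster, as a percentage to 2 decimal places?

Binomial terms of (0.29520 + 0.70480)^2: M 0.0871, M+2 0.4161, M+4 0.4967 → M+4 is the base peak.
P(M+4) = C(2,2) × 0.29520^0 × 0.70480^2 = 1 × 1.0000 × 0.49674304 = 0.496743 (base)
P(M) = C(2,0) × 0.29520^2 × 0.70480^0 = 1 × 0.08714304 × 1.0000 = 0.087143
Relative intensity = 0.087143 / 0.496743 × 100 = 17.54

17.54%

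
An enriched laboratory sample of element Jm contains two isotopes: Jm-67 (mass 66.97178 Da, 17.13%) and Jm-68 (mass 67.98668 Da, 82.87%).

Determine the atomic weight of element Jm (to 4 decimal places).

67.8128 Da

Weight each isotope mass by its fractional abundance: 0.1713 × 66.97178 + 0.8287 × 67.98668
= 11.472266 + 56.340562 = 67.812828 Da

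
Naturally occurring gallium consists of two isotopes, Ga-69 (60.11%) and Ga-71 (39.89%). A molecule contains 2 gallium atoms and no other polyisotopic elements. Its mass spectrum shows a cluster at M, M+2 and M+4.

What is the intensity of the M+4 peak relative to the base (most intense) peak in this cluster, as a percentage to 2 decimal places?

(0.6011 + 0.3989)^2 gives M 0.3613, M+2 0.4796, M+4 0.1591; the largest is M+2.
P(M+2) = C(2,1) × 0.6011^1 × 0.3989^1 = 2 × 0.6011 × 0.3989 = 0.479558 (base)
P(M+4) = C(2,2) × 0.6011^0 × 0.3989^2 = 1 × 1.0000 × 0.15912121 = 0.159121
Relative intensity = 0.159121 / 0.479558 × 100 = 33.18

33.18%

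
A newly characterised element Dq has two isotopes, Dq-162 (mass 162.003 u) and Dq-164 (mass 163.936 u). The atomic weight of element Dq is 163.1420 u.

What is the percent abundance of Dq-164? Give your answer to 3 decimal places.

58.924%

Let x be the fractional abundance of Dq-162; then Dq-164 has abundance 1 − x.
162.003·x + 163.936·(1 − x) = 163.1420
(162.003 − 163.936)·x = 163.1420 − 163.936
x = -0.7940 / -1.933 = 0.41076 → 41.076% Dq-162, 58.924% Dq-164.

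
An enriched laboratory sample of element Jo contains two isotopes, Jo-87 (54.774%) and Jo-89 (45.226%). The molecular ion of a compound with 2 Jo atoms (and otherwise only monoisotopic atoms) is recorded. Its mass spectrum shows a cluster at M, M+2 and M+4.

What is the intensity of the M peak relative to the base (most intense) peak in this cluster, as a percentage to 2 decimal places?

60.56%

Term probabilities: M 0.3000, M+2 0.4954, M+4 0.2045. Base peak = M+2.
P(M+2) = C(2,1) × 0.54774^1 × 0.45226^1 = 2 × 0.54774 × 0.45226 = 0.495442 (base)
P(M) = C(2,0) × 0.54774^2 × 0.45226^0 = 1 × 0.30001911 × 1.0000 = 0.300019
Relative intensity = 0.300019 / 0.495442 × 100 = 60.56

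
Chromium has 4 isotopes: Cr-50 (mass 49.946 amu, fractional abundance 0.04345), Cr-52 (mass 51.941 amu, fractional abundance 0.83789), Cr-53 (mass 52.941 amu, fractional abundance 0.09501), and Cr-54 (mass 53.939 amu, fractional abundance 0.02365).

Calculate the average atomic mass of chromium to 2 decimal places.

The abundance-weighted mean is 0.04345 × 49.946 + 0.83789 × 51.941 + 0.09501 × 52.941 + 0.02365 × 53.939
= 2.1702 + 43.5208 + 5.0299 + 1.2757 = 51.9966 amu

52.00 amu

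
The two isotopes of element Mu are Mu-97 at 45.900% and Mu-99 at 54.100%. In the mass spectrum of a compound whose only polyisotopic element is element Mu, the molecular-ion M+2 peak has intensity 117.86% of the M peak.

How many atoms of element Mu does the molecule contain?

1

For n independent Mu atoms, I(M+2)/I(M) = n · (abundance Mu-99) / (abundance Mu-97) = n · 0.54100/0.45900.
n = 1.1786 × 0.45900/0.54100 = 1.00 ≈ 1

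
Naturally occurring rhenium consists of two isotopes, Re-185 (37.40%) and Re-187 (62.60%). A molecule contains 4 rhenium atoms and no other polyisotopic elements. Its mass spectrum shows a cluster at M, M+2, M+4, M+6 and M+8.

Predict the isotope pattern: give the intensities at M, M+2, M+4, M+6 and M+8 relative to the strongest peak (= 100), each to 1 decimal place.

5.3 : 35.7 : 89.6 : 100.0 : 41.8

Each Re atom is independently Re-185 (p = 0.3740) or Re-187 (q = 0.6260); the cluster is the binomial expansion (p + q)^4.
P(M) = 0.3740^4 = 0.019565
P(M+2) = 4 × 0.3740^3 × 0.6260^1 = 0.130993
P(M+4) = 6 × 0.3740^2 × 0.6260^2 = 0.328884
P(M+6) = 4 × 0.3740^1 × 0.6260^3 = 0.366990
P(M+8) = 0.6260^4 = 0.153567
The M+6 peak is largest (0.366990); scaling to 100 gives 5.3 : 35.7 : 89.6 : 100.0 : 41.8.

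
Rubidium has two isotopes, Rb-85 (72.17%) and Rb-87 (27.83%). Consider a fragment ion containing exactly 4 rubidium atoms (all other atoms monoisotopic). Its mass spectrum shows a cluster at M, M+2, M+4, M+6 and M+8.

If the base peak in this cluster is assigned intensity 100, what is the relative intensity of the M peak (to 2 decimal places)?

Term probabilities: M 0.2713, M+2 0.4184, M+4 0.2420, M+6 0.0622, M+8 0.0060. Base peak = M+2.
P(M+2) = C(4,1) × 0.7217^3 × 0.2783^1 = 4 × 0.37589809 × 0.2783 = 0.418450 (base)
P(M) = C(4,0) × 0.7217^4 × 0.2783^0 = 1 × 0.27128565 × 1.0000 = 0.271286
Relative intensity = 0.271286 / 0.418450 × 100 = 64.83

64.83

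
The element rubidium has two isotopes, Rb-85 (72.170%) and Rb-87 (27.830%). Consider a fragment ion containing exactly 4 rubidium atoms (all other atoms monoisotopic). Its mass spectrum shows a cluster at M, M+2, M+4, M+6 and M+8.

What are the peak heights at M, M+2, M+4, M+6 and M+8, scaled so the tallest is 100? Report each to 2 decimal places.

64.83 : 100.00 : 57.84 : 14.87 : 1.43

The 4 Rb atoms are independent, so intensities follow the terms of (0.72170 + 0.27830)^4.
P(M) = 0.72170^4 = 0.271286
P(M+2) = 4 × 0.72170^3 × 0.27830^1 = 0.418450
P(M+4) = 6 × 0.72170^2 × 0.27830^2 = 0.242042
P(M+6) = 4 × 0.72170^1 × 0.27830^3 = 0.062224
P(M+8) = 0.27830^4 = 0.005999
The M+2 peak is largest (0.418450); scaling to 100 gives 64.83 : 100.00 : 57.84 : 14.87 : 1.43.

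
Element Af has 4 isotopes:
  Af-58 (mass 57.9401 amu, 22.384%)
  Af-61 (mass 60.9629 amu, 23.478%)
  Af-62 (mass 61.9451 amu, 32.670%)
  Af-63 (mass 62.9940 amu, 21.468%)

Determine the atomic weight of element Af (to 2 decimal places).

Weight each isotope mass by its fractional abundance: 0.22384 × 57.9401 + 0.23478 × 60.9629 + 0.32670 × 61.9451 + 0.21468 × 62.9940
= 12.96931 + 14.31287 + 20.23746 + 13.52355 = 61.04319 amu

61.04 amu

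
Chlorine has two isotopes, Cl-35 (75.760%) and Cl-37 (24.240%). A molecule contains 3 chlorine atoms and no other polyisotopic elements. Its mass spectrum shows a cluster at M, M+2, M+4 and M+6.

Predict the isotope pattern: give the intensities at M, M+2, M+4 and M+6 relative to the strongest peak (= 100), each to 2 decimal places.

Each Cl atom is independently Cl-35 (p = 0.75760) or Cl-37 (q = 0.24240); the cluster is the binomial expansion (p + q)^3.
P(M) = 0.75760^3 = 0.434830
P(M+2) = 3 × 0.75760^2 × 0.24240^1 = 0.417382
P(M+4) = 3 × 0.75760^1 × 0.24240^2 = 0.133545
P(M+6) = 0.24240^3 = 0.014243
The M peak is largest (0.434830); scaling to 100 gives 100.00 : 95.99 : 30.71 : 3.28.

100.00 : 95.99 : 30.71 : 3.28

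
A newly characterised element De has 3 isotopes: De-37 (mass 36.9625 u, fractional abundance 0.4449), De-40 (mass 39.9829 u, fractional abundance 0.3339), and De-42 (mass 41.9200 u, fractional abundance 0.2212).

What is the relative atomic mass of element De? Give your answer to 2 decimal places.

The abundance-weighted mean is 0.4449 × 36.9625 + 0.3339 × 39.9829 + 0.2212 × 41.9200
= 16.44462 + 13.35029 + 9.27270 = 39.06761 u

39.07 u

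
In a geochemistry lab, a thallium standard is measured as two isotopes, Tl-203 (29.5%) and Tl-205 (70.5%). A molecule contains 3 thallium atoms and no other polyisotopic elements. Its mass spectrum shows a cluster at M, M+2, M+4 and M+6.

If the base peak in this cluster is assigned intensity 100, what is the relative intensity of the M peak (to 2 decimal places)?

5.84

Binomial terms of (0.295 + 0.705)^3: M 0.0257, M+2 0.1841, M+4 0.4399, M+6 0.3504 → M+4 is the base peak.
P(M+4) = C(3,2) × 0.295^1 × 0.705^2 = 3 × 0.2950 × 0.497025 = 0.439867 (base)
P(M) = C(3,0) × 0.295^3 × 0.705^0 = 1 × 0.02567237 × 1.0000 = 0.025672
Relative intensity = 0.025672 / 0.439867 × 100 = 5.84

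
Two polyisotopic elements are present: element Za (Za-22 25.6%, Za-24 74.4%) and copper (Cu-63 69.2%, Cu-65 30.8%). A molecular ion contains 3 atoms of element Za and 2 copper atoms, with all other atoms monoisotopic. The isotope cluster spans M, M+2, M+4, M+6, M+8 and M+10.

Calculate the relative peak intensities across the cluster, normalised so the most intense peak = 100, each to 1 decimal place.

2.0 : 19.7 : 68.2 : 100.0 : 55.0 : 10.0

Element Za pattern (n=3): 0.01677722 : 0.14627635 : 0.42511565 : 0.41183078
Copper pattern (n=2): 0.478864 : 0.426272 : 0.094864
Convolve the two distributions (both contribute in 2-u steps):
  M: 0.01677722×0.478864 = 0.008034
  M+2: 0.01677722×0.426272 + 0.14627635×0.478864 = 0.077198
  M+4: 0.01677722×0.094864 + 0.14627635×0.426272 + 0.42511565×0.478864 = 0.267518
  M+6: 0.14627635×0.094864 + 0.42511565×0.426272 + 0.41183078×0.478864 = 0.392302
  M+8: 0.42511565×0.094864 + 0.41183078×0.426272 = 0.215880
  M+10: 0.41183078×0.094864 = 0.039068
Scale to base peak (0.392302) = 100: 2.0 : 19.7 : 68.2 : 100.0 : 55.0 : 10.0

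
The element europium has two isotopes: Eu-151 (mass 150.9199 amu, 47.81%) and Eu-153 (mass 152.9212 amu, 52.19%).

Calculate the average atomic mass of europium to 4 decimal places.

151.9644 amu

The abundance-weighted mean is 0.4781 × 150.9199 + 0.5219 × 152.9212
= 72.15480 + 79.80957 = 151.96437 amu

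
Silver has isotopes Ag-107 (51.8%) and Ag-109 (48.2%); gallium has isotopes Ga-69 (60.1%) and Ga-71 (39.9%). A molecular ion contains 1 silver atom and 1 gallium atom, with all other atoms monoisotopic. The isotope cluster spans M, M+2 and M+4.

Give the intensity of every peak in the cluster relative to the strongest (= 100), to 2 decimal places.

62.72 : 100.00 : 38.75

Silver pattern (n=1): 0.5180 : 0.4820
Gallium pattern (n=1): 0.6010 : 0.3990
Convolve the two distributions (both contribute in 2-u steps):
  M: 0.5180×0.6010 = 0.311318
  M+2: 0.5180×0.3990 + 0.4820×0.6010 = 0.496364
  M+4: 0.4820×0.3990 = 0.192318
Scale to base peak (0.496364) = 100: 62.72 : 100.00 : 38.75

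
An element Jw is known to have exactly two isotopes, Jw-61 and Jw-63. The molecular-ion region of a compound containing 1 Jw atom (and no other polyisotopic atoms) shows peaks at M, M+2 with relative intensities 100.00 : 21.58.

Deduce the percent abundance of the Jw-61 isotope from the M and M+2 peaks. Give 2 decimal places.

82.25%

Write p for the Jw-61 fraction. I(M+2)/I(M) = [C(1,1)·p^0·(1−p)] / p^1 = 1·(1−p)/p = 21.58/100.00 = 0.2158
(1−p)/p = 0.2158/1 = 0.2158  ⇒  p = 1/(1 + 0.2158) = 0.8225
Jw-61: 82.25%, Jw-63: 17.75%.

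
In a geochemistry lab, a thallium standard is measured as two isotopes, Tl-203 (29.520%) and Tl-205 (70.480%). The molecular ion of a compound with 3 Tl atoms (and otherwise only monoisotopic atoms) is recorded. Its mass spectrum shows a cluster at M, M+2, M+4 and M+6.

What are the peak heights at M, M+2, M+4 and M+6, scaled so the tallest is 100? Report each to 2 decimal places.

5.85 : 41.88 : 100.00 : 79.58

Expanding (0.29520 + 0.70480)^3:
P(M) = 0.29520^3 = 0.025725
P(M+2) = 3 × 0.29520^2 × 0.70480^1 = 0.184255
P(M+4) = 3 × 0.29520^1 × 0.70480^2 = 0.439916
P(M+6) = 0.70480^3 = 0.350104
The M+4 peak is largest (0.439916); scaling to 100 gives 5.85 : 41.88 : 100.00 : 79.58.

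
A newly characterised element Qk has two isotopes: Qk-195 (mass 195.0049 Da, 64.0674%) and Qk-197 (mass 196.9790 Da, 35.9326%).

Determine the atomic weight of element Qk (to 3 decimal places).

195.714 Da

The abundance-weighted mean is 0.640674 × 195.0049 + 0.359326 × 196.9790
= 124.93457 + 70.77968 = 195.71425 Da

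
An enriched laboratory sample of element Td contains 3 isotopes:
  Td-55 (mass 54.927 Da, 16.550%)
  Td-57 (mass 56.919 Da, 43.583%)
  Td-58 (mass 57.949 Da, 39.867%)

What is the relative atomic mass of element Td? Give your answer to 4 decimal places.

57.0000 Da

Average mass = Σ (abundance × isotope mass) = 0.16550 × 54.927 + 0.43583 × 56.919 + 0.39867 × 57.949
= 9.09042 + 24.80701 + 23.10253 = 56.99996 Da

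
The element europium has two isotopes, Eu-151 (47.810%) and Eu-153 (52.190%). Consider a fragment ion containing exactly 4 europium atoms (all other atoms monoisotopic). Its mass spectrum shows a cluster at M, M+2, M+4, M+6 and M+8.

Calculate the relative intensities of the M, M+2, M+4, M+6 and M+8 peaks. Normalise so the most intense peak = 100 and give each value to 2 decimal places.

Each Eu atom is independently Eu-151 (p = 0.47810) or Eu-153 (q = 0.52190); the cluster is the binomial expansion (p + q)^4.
P(M) = 0.47810^4 = 0.052249
P(M+2) = 4 × 0.47810^3 × 0.52190^1 = 0.228141
P(M+4) = 6 × 0.47810^2 × 0.52190^2 = 0.373563
P(M+6) = 4 × 0.47810^1 × 0.52190^3 = 0.271857
P(M+8) = 0.52190^4 = 0.074191
The M+4 peak is largest (0.373563); scaling to 100 gives 13.99 : 61.07 : 100.00 : 72.77 : 19.86.

13.99 : 61.07 : 100.00 : 72.77 : 19.86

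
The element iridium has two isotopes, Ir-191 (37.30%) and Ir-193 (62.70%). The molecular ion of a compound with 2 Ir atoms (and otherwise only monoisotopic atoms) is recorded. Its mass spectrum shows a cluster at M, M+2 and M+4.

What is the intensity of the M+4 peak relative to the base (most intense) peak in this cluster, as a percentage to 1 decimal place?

(0.3730 + 0.6270)^2 gives M 0.1391, M+2 0.4677, M+4 0.3931; the largest is M+2.
P(M+2) = C(2,1) × 0.3730^1 × 0.6270^1 = 2 × 0.3730 × 0.6270 = 0.467742 (base)
P(M+4) = C(2,2) × 0.3730^0 × 0.6270^2 = 1 × 1.0000 × 0.393129 = 0.393129
Relative intensity = 0.393129 / 0.467742 × 100 = 84.0

84.0%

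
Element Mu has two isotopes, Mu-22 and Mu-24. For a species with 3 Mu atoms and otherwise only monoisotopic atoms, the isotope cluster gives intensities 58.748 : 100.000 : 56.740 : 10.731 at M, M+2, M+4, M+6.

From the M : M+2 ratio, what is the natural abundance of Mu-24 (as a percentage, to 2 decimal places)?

36.20%

Write p for the Mu-22 fraction. I(M+2)/I(M) = [C(3,1)·p^2·(1−p)] / p^3 = 3·(1−p)/p = 100.000/58.748 = 1.7022
(1−p)/p = 1.7022/3 = 0.5674  ⇒  p = 1/(1 + 0.5674) = 0.6380
Mu-22: 63.80%, Mu-24: 36.20%.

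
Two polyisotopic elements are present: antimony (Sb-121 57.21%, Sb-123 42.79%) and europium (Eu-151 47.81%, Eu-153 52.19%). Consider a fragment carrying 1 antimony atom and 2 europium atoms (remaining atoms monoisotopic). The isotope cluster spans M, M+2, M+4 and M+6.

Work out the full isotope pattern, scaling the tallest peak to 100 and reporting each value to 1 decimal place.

Antimony pattern (n=1): 0.5721 : 0.4279
Europium pattern (n=2): 0.22857961 : 0.49904078 : 0.27237961
Convolve the two distributions (both contribute in 2-u steps):
  M: 0.5721×0.22857961 = 0.130770
  M+2: 0.5721×0.49904078 + 0.4279×0.22857961 = 0.383310
  M+4: 0.5721×0.27237961 + 0.4279×0.49904078 = 0.369368
  M+6: 0.4279×0.27237961 = 0.116551
Scale to base peak (0.383310) = 100: 34.1 : 100.0 : 96.4 : 30.4

34.1 : 100.0 : 96.4 : 30.4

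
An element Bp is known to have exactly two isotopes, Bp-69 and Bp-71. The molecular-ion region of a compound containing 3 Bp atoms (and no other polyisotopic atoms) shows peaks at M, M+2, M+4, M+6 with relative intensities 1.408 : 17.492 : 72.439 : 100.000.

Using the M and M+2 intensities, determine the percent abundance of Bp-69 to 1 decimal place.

Write p for the Bp-69 fraction. I(M+2)/I(M) = [C(3,1)·p^2·(1−p)] / p^3 = 3·(1−p)/p = 17.492/1.408 = 12.4233
(1−p)/p = 12.4233/3 = 4.1411  ⇒  p = 1/(1 + 4.1411) = 0.1945
Bp-69: 19.5%, Bp-71: 80.5%.

19.5%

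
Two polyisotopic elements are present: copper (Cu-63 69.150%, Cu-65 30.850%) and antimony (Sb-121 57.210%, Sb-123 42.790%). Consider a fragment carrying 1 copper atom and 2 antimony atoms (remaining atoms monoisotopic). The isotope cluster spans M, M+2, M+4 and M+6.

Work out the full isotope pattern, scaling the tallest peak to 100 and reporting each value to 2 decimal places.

51.49 : 100.00 : 63.17 : 12.85

Copper pattern (n=1): 0.6915 : 0.3085
Antimony pattern (n=2): 0.32729841 : 0.48960318 : 0.18309841
Convolve the two distributions (both contribute in 2-u steps):
  M: 0.6915×0.32729841 = 0.226327
  M+2: 0.6915×0.48960318 + 0.3085×0.32729841 = 0.439532
  M+4: 0.6915×0.18309841 + 0.3085×0.48960318 = 0.277655
  M+6: 0.3085×0.18309841 = 0.056486
Scale to base peak (0.439532) = 100: 51.49 : 100.00 : 63.17 : 12.85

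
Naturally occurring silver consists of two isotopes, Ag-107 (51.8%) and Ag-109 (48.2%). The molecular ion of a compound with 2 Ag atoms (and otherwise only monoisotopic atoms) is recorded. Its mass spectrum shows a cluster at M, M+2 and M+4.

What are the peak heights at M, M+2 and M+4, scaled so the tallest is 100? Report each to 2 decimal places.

53.73 : 100.00 : 46.53

Each Ag atom is independently Ag-107 (p = 0.518) or Ag-109 (q = 0.482); the cluster is the binomial expansion (p + q)^2.
P(M) = 0.518^2 = 0.268324
P(M+2) = 2 × 0.518^1 × 0.482^1 = 0.499352
P(M+4) = 0.482^2 = 0.232324
The M+2 peak is largest (0.499352); scaling to 100 gives 53.73 : 100.00 : 46.53.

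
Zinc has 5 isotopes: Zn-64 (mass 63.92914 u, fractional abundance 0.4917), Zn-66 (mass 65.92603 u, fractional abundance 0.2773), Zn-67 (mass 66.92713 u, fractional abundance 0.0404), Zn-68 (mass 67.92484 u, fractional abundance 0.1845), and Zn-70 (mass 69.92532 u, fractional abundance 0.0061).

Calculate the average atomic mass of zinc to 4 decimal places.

65.3778 u

Ar = Σ fᵢ·mᵢ = 0.4917 × 63.92914 + 0.2773 × 65.92603 + 0.0404 × 66.92713 + 0.1845 × 67.92484 + 0.0061 × 69.92532
= 31.433958 + 18.281288 + 2.703856 + 12.532133 + 0.426544 = 65.377779 u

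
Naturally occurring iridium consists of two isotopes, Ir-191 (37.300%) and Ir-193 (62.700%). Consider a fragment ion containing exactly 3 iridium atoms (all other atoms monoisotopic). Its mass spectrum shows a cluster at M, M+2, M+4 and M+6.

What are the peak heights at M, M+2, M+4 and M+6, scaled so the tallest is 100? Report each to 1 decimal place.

11.8 : 59.5 : 100.0 : 56.0

The 3 Ir atoms are independent, so intensities follow the terms of (0.37300 + 0.62700)^3.
P(M) = 0.37300^3 = 0.051895
P(M+2) = 3 × 0.37300^2 × 0.62700^1 = 0.261702
P(M+4) = 3 × 0.37300^1 × 0.62700^2 = 0.439911
P(M+6) = 0.62700^3 = 0.246492
The M+4 peak is largest (0.439911); scaling to 100 gives 11.8 : 59.5 : 100.0 : 56.0.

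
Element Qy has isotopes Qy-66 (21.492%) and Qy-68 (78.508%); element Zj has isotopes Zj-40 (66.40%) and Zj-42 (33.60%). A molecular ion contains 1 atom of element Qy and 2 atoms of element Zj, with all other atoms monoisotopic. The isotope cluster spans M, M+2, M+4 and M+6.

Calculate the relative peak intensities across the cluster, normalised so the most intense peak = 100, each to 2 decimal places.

Element Qy pattern (n=1): 0.21492 : 0.78508
Element Zj pattern (n=2): 0.440896 : 0.446208 : 0.112896
Convolve the two distributions (both contribute in 2-u steps):
  M: 0.21492×0.440896 = 0.094757
  M+2: 0.21492×0.446208 + 0.78508×0.440896 = 0.442038
  M+4: 0.21492×0.112896 + 0.78508×0.446208 = 0.374573
  M+6: 0.78508×0.112896 = 0.088632
Scale to base peak (0.442038) = 100: 21.44 : 100.00 : 84.74 : 20.05

21.44 : 100.00 : 84.74 : 20.05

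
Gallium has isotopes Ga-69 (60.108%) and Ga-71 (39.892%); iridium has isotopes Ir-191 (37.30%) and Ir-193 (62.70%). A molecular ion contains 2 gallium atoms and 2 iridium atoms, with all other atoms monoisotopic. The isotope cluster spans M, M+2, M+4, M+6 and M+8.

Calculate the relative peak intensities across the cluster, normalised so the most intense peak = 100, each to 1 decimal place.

12.9 : 60.7 : 100.0 : 67.7 : 16.1

Gallium pattern (n=2): 0.36129717 : 0.47956567 : 0.15913717
Iridium pattern (n=2): 0.139129 : 0.467742 : 0.393129
Convolve the two distributions (both contribute in 2-u steps):
  M: 0.36129717×0.139129 = 0.050267
  M+2: 0.36129717×0.467742 + 0.47956567×0.139129 = 0.235715
  M+4: 0.36129717×0.393129 + 0.47956567×0.467742 + 0.15913717×0.139129 = 0.388490
  M+6: 0.47956567×0.393129 + 0.15913717×0.467742 = 0.262966
  M+8: 0.15913717×0.393129 = 0.062561
Scale to base peak (0.388490) = 100: 12.9 : 60.7 : 100.0 : 67.7 : 16.1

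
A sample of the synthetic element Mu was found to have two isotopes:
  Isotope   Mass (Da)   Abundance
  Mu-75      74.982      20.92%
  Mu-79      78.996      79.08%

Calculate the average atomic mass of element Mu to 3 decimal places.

78.156 Da

Weight each isotope mass by its fractional abundance: 0.2092 × 74.982 + 0.7908 × 78.996
= 15.6862 + 62.4700 = 78.1562 Da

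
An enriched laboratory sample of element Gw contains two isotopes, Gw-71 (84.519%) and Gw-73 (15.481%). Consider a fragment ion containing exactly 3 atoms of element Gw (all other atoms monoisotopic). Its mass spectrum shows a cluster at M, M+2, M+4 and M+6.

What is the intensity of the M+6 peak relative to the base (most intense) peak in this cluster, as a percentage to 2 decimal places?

0.61%

Binomial terms of (0.84519 + 0.15481)^3: M 0.6038, M+2 0.3318, M+4 0.0608, M+6 0.0037 → M is the base peak.
P(M) = C(3,0) × 0.84519^3 × 0.15481^0 = 1 × 0.60375821 × 1.0000 = 0.603758 (base)
P(M+6) = C(3,3) × 0.84519^0 × 0.15481^3 = 1 × 1.0000 × 0.0037102 = 0.003710
Relative intensity = 0.003710 / 0.603758 × 100 = 0.61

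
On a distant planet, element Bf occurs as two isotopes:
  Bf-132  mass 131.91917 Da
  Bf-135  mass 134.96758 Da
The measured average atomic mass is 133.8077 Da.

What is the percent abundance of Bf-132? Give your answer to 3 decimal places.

38.049%

With x = fraction of Bf-132 (so Bf-135 is 1 − x):
131.91917·x + 134.96758·(1 − x) = 133.8077
(131.91917 − 134.96758)·x = 133.8077 − 134.96758
x = -1.15988 / -3.04841 = 0.38049 → 38.049% Bf-132, 61.951% Bf-135.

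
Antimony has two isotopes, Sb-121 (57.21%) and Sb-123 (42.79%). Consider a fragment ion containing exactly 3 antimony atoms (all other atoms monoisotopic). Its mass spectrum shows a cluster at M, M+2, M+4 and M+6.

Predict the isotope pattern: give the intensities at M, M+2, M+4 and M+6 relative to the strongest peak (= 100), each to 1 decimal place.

The 3 Sb atoms are independent, so intensities follow the terms of (0.5721 + 0.4279)^3.
P(M) = 0.5721^3 = 0.187247
P(M+2) = 3 × 0.5721^2 × 0.4279^1 = 0.420153
P(M+4) = 3 × 0.5721^1 × 0.4279^2 = 0.314252
P(M+6) = 0.4279^3 = 0.078348
The M+2 peak is largest (0.420153); scaling to 100 gives 44.6 : 100.0 : 74.8 : 18.6.

44.6 : 100.0 : 74.8 : 18.6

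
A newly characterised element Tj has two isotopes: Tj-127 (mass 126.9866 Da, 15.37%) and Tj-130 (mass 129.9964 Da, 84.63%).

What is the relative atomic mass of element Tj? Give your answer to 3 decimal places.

129.534 Da

The abundance-weighted mean is 0.1537 × 126.9866 + 0.8463 × 129.9964
= 19.51784 + 110.01595 = 129.53379 Da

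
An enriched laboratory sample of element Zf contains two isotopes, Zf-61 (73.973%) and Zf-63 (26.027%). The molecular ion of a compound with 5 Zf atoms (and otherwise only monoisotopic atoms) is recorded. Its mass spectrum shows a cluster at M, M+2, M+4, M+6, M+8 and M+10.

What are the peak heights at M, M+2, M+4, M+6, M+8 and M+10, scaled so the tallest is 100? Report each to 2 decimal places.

Each Zf atom is independently Zf-61 (p = 0.73973) or Zf-63 (q = 0.26027); the cluster is the binomial expansion (p + q)^5.
P(M) = 0.73973^5 = 0.221496
P(M+2) = 5 × 0.73973^4 × 0.26027^1 = 0.389661
P(M+4) = 10 × 0.73973^3 × 0.26027^2 = 0.274200
P(M+6) = 10 × 0.73973^2 × 0.26027^3 = 0.096476
P(M+8) = 5 × 0.73973^1 × 0.26027^4 = 0.016972
P(M+10) = 0.26027^5 = 0.001194
The M+2 peak is largest (0.389661); scaling to 100 gives 56.84 : 100.00 : 70.37 : 24.76 : 4.36 : 0.31.

56.84 : 100.00 : 70.37 : 24.76 : 4.36 : 0.31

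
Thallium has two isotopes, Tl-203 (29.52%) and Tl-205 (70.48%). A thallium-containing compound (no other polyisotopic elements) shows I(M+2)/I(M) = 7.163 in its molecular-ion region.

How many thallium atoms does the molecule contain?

3

For n independent Tl atoms, I(M+2)/I(M) = n · (abundance Tl-205) / (abundance Tl-203) = n · 0.7048/0.2952.
n = 7.163 × 0.2952/0.7048 = 3.00 ≈ 3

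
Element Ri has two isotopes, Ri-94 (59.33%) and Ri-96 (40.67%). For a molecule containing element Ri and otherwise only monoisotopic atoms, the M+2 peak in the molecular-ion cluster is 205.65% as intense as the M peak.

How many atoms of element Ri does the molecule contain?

3

For n independent Ri atoms, I(M+2)/I(M) = n · (abundance Ri-96) / (abundance Ri-94) = n · 0.4067/0.5933.
n = 2.0565 × 0.5933/0.4067 = 3.00 ≈ 3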